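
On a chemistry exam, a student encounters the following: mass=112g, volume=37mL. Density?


ρ = mass/volume
= 112/37
= 3.027 g/mL

3.027 g/mL


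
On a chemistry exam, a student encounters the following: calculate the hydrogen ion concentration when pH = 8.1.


[H+] = 10^(-pH) = 10^(-8.1)
= 7.94×10^-9 M

7.94×10^-9 M


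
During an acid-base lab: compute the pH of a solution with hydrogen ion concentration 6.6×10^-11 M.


pH = -log10([H+]) = -log10(6.6×10^-11)
= 11 - log10(6.6)
= 11 - 0.82
= 10.18

10.18


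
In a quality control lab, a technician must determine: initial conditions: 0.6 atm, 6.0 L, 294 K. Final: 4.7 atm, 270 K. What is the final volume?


P1V1/T1 = P2V2/T2
V2 = P1V1T2/(T1P2)
= 0.6×6.0×270/(294×4.7)
= 0.703 L

0.703 L


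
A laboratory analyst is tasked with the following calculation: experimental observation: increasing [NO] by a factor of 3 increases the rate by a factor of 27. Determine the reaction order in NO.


rate ∝ [NO]^n
3^n = 27 → n = 3
Order in NO: 3

3


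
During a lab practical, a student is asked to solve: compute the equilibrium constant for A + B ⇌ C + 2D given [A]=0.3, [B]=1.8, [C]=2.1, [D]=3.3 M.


Kc = [C][D]^2/([A][B])
= (2.1^1 × 3.3^2)/(0.3^1 × 1.8^1)
= 22.869/0.54
= 42.35

42.35


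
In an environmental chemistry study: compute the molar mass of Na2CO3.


M(Na2CO3) = 2×22.99 + 1×12.01 + 3×16.0
= 45.98 + 12.01 + 48.0
= 105.99 g/mol

105.99 g/mol


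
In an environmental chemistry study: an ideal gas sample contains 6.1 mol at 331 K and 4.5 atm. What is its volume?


PV = nRT  (R = 0.08206 L·atm/(mol·K))
V = nRT/P = 6.1×0.08206×331/4.5
= 36.819 L

36.819 L


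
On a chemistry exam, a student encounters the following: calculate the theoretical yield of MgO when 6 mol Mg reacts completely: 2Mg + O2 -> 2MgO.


Mole ratio MgO:Mg = 2:2
n(MgO) = 6 × 2/2 = 6.000 mol
mass = 6.000 × 40.31 = 241.86 g

241.86 g


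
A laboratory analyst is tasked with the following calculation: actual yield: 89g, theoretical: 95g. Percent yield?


% yield = actual/theoretical × 100
= 89/95 × 100
= 93.68%

93.68%


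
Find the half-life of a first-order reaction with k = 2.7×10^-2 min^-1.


t½ = ln2/k = 0.693147/(2.7×10^-2 min^-1)
= 25.67 min

25.67 min


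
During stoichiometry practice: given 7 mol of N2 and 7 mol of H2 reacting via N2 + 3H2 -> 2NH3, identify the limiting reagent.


Mole ratio available / coefficient:
  N2: 7/1 = 7.000
  H2: 7/3 = 2.333
Smaller ratio is limiting.

H2


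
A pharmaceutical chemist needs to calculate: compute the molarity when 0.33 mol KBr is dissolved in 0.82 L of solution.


M = n/V = 0.33/0.82 = 0.402 mol/L

0.402 M


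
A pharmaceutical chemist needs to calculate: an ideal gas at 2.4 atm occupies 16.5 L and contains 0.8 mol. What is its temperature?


PV = nRT  (R = 0.08206 L·atm/(mol·K))
T = PV/(nR) = 2.4×16.5/(0.8×0.08206)
= 39.60/0.065648
= 603.22 K

603.22 K


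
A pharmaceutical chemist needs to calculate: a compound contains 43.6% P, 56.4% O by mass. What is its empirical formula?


Assume 100 g sample. Moles of each element:
  P: 43.6/30.97 = 1.408 mol
  O: 56.4/16.0 = 3.525 mol
Divide by smallest (1.408):
  P: 1.408/1.408 = 1.0
  O: 3.525/1.408 = 2.5
Multiply all ratios by 2 to obtain whole numbers.
Empirical formula: P2O5

P2O5


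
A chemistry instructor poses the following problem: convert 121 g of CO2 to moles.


M(CO2) = 44.01 g/mol
n = mass/M = 121/44.01 = 2.7494 mol

2.7494 mol


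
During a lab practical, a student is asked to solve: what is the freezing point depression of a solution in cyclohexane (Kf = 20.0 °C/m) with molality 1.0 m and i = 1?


ΔTf = Kf × m × i
= 20.0 × 1.0 × 1
= 20.0 °C

20.0 °C


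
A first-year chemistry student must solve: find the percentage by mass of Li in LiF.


M(LiF) = 1×6.94 + 1×19.0 = 25.94 g/mol
Mass of Li = 1 × 6.94 = 6.94 g/mol
% Li = 6.94/25.94 × 100 = 26.75%

26.75%


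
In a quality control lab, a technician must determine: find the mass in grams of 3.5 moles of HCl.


M(HCl) = 36.46 g/mol
mass = n × M = 3.5 × 36.46 = 127.61 g

127.61 g


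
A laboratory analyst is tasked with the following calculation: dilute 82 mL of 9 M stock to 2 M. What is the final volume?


C1V1 = C2V2
9 × 82 = 2 × V2
V2 = 738/2 = 369.0 mL

369.0 mL


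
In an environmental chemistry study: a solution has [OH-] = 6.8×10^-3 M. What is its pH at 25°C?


pOH = -log10([OH-]) = -log10(6.8×10^-3)
= 3 - log10(6.8) = 2.17
pH = 14 - pOH = 14 - 2.17 = 11.83

11.83


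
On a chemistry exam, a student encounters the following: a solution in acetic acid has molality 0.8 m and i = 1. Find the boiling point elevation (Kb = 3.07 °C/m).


ΔTb = Kb × m × i
= 3.07 × 0.8 × 1
= 2.456 °C

2.456 °C


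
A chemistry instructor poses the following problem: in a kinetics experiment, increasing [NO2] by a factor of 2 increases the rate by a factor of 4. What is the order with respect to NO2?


rate ∝ [NO2]^n
2^n = 4 → n = 2
Order in NO2: 2

2


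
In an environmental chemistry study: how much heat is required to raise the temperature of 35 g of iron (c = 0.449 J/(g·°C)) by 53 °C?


q = mcΔT = 35 × 0.449 × 53
= 832.90 J

832.90 J


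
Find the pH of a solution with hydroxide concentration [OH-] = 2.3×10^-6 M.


pOH = -log10([OH-]) = -log10(2.3×10^-6)
= 6 - log10(2.3) = 5.64
pH = 14 - pOH = 14 - 5.64 = 8.36

8.36


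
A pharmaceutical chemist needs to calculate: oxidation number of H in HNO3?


H is +1 with nonmetals
Oxidation number: +1

+1


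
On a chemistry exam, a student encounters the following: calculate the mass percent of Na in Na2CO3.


M(Na2CO3) = 2×22.99 + 1×12.01 + 3×16.0 = 105.99 g/mol
Mass of Na = 2 × 22.99 = 45.98 g/mol
% Na = 45.98/105.99 × 100 = 43.38%

43.38%


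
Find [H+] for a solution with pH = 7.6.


[H+] = 10^(-pH) = 10^(-7.6)
= 2.51×10^-8 M

2.51×10^-8 M


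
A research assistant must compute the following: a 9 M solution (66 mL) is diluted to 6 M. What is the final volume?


C1V1 = C2V2
9 × 66 = 6 × V2
V2 = 594/6 = 99.0 mL

99.0 mL


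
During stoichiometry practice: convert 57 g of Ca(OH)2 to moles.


M(Ca(OH)2) = 74.1 g/mol
n = mass/M = 57/74.1 = 0.7692 mol

0.7692 mol


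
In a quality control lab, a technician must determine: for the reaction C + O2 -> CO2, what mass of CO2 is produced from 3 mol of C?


Mole ratio CO2:C = 1:1
n(CO2) = 3 × 1/1 = 3.000 mol
mass = 3.000 × 44.01 = 132.03 g

132.03 g


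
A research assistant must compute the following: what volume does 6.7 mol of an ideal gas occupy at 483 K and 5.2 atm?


PV = nRT  (R = 0.08206 L·atm/(mol·K))
V = nRT/P = 6.7×0.08206×483/5.2
= 51.068 L

51.068 L


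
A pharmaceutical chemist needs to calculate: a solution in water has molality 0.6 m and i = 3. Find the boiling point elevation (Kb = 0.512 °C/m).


ΔTb = Kb × m × i
= 0.512 × 0.6 × 3
= 0.9216 °C

0.9216 °C


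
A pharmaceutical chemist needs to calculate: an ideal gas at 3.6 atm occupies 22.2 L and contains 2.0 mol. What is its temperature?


PV = nRT  (R = 0.08206 L·atm/(mol·K))
T = PV/(nR) = 3.6×22.2/(2.0×0.08206)
= 79.92/0.164120
= 486.96 K

486.96 K


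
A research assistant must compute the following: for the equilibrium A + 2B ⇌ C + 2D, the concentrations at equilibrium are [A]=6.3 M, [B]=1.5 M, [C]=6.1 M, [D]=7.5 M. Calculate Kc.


Kc = [C][D]^2/([A][B]^2)
= (6.1^1 × 7.5^2)/(6.3^1 × 1.5^2)
= 343.125/14.175
= 24.21

24.21


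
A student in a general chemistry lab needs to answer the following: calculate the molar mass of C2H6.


M(C2H6) = 2×12.01 + 6×1.008
= 24.02 + 6.05
= 30.07 g/mol

30.07 g/mol


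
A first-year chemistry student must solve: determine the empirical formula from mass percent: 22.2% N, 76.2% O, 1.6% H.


Assume 100 g sample. Moles of each element:
  N: 22.2/14.01 = 1.585 mol
  O: 76.2/16.0 = 4.763 mol
  H: 1.6/1.008 = 1.587 mol
Divide by smallest (1.585):
  N: 1.585/1.585 = 1.0
  O: 4.763/1.585 = 3.01
  H: 1.587/1.585 = 1.0
Empirical formula: HNO3

HNO3


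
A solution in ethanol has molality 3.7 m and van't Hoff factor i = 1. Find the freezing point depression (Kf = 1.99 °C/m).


ΔTf = Kf × m × i
= 1.99 × 3.7 × 1
= 7.363 °C

7.363 °C


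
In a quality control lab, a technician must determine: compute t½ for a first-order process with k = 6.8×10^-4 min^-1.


t½ = ln2/k = 0.693147/(6.8×10^-4 min^-1)
= 1019 min

1019 min


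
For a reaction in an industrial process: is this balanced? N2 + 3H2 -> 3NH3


Equation: N2 + 3H2 -> 3NH3
Check atoms: H: 6≠9, N: 2≠3
Not balanced

No, not balanced


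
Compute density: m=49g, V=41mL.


ρ = mass/volume
= 49/41
= 1.195 g/mL

1.195 g/mL


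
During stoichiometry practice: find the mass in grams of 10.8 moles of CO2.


M(CO2) = 44.01 g/mol
mass = n × M = 10.8 × 44.01 = 475.31 g

475.31 g


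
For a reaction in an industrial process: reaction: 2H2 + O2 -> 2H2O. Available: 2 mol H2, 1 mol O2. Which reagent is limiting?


Mole ratio available / coefficient:
  H2: 2/2 = 1.000
  O2: 1/1 = 1.000
Smaller ratio is limiting.

neither (stoichiometric); H2 and O2 are fully consumed


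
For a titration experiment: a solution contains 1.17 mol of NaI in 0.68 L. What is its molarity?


M = n/V = 1.17/0.68 = 1.721 mol/L

1.721 M


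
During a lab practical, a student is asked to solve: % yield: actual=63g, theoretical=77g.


% yield = actual/theoretical × 100
= 63/77 × 100
= 81.82%

81.82%


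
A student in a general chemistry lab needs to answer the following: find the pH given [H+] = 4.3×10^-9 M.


pH = -log10([H+]) = -log10(4.3×10^-9)
= 9 - log10(4.3)
= 9 - 0.63
= 8.37

8.37


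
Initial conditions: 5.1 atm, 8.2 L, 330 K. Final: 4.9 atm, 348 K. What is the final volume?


P1V1/T1 = P2V2/T2
V2 = P1V1T2/(T1P2)
= 5.1×8.2×348/(330×4.9)
= 9.0 L

9.0 L


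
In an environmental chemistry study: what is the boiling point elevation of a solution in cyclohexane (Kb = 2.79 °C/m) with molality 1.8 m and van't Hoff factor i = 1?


ΔTb = Kb × m × i
= 2.79 × 1.8 × 1
= 5.022 °C

5.022 °C


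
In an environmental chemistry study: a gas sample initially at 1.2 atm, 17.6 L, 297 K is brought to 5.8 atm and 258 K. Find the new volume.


P1V1/T1 = P2V2/T2
V2 = P1V1T2/(T1P2)
= 1.2×17.6×258/(297×5.8)
= 3.163 L

3.163 L


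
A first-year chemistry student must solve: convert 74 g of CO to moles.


M(CO) = 28.01 g/mol
n = mass/M = 74/28.01 = 2.6419 mol

2.6419 mol


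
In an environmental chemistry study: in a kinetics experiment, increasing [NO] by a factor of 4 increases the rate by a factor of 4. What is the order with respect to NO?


rate ∝ [NO]^n
4^n = 4 → n = 1
Order in NO: 1

1


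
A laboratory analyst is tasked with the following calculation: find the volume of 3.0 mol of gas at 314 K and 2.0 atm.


PV = nRT  (R = 0.08206 L·atm/(mol·K))
V = nRT/P = 3.0×0.08206×314/2.0
= 38.65 L

38.65 L


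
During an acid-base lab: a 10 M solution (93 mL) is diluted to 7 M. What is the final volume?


C1V1 = C2V2
10 × 93 = 7 × V2
V2 = 930/7 = 132.86 mL

132.86 mL


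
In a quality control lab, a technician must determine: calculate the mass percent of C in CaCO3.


M(CaCO3) = 1×40.08 + 1×12.01 + 3×16.0 = 100.09 g/mol
Mass of C = 1 × 12.01 = 12.01 g/mol
% C = 12.01/100.09 × 100 = 12.00%

12.00%


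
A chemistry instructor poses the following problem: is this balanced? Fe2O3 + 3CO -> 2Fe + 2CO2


Equation: Fe2O3 + 3CO -> 2Fe + 2CO2
Check atoms: C: 3≠2, Fe: 2=2, O: 6≠4
Not balanced

No, not balanced


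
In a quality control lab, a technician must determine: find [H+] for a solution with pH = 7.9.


[H+] = 10^(-pH) = 10^(-7.9)
= 1.26×10^-8 M

1.26×10^-8 M


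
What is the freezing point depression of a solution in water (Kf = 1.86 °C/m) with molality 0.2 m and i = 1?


ΔTf = Kf × m × i
= 1.86 × 0.2 × 1
= 0.372 °C

0.372 °C


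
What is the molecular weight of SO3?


M(SO3) = 1×32.07 + 3×16.0
= 32.07 + 48.0
= 80.07 g/mol

80.07 g/mol


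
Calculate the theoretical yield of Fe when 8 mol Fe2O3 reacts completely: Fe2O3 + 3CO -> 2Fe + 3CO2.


Mole ratio Fe:Fe2O3 = 2:1
n(Fe) = 8 × 2/1 = 16.000 mol
mass = 16.000 × 55.85 = 893.6 g

893.6 g


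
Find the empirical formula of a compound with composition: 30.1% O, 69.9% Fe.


Assume 100 g sample. Moles of each element:
  O: 30.1/16.0 = 1.881 mol
  Fe: 69.9/55.85 = 1.252 mol
Divide by smallest (1.252):
  O: 1.881/1.252 = 1.5
  Fe: 1.252/1.252 = 1.0
Multiply all ratios by 2 to obtain whole numbers.
Empirical formula: Fe2O3

Fe2O3


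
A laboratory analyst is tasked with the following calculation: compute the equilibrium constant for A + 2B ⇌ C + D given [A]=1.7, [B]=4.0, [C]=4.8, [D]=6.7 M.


Kc = [C][D]/([A][B]^2)
= (4.8^1 × 6.7^1)/(1.7^1 × 4.0^2)
= 32.16/27.2
= 1.182

1.182


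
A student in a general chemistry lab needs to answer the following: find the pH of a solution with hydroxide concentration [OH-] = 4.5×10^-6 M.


pOH = -log10([OH-]) = -log10(4.5×10^-6)
= 6 - log10(4.5) = 5.35
pH = 14 - pOH = 14 - 5.35 = 8.65

8.65


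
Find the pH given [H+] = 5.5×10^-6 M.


pH = -log10([H+]) = -log10(5.5×10^-6)
= 6 - log10(5.5)
= 6 - 0.74
= 5.26

5.26


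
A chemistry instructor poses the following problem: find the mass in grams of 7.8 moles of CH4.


M(CH4) = 16.04 g/mol
mass = n × M = 7.8 × 16.04 = 125.11 g

125.11 g


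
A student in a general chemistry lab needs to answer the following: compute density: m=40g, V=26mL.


ρ = mass/volume
= 40/26
= 1.538 g/mL

1.538 g/mL


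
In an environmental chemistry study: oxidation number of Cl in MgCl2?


halide: -1
Oxidation number: -1

-1


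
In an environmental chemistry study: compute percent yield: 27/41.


% yield = actual/theoretical × 100
= 27/41 × 100
= 65.85%

65.85%


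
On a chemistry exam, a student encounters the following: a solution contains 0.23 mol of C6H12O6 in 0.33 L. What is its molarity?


M = n/V = 0.23/0.33 = 0.697 mol/L

0.697 M


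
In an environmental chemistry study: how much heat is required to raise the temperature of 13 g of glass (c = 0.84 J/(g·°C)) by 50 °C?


q = mcΔT = 13 × 0.84 × 50
= 546.00 J

546.00 J


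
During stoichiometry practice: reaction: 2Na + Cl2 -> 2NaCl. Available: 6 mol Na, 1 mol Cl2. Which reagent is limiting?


Mole ratio available / coefficient:
  Na: 6/2 = 3.000
  Cl2: 1/1 = 1.000
Smaller ratio is limiting.

Cl2


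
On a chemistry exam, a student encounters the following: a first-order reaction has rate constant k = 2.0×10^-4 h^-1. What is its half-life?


t½ = ln2/k = 0.693147/(2.0×10^-4 h^-1)
= 3466 h

3466 h


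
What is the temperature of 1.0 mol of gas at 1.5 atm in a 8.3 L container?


PV = nRT  (R = 0.08206 L·atm/(mol·K))
T = PV/(nR) = 1.5×8.3/(1.0×0.08206)
= 12.45/0.082060
= 151.72 K

151.72 K


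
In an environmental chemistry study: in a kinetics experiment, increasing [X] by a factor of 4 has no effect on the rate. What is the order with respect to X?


rate ∝ [X]^n
rate ∝ [X]^0
Order in X: 0

0


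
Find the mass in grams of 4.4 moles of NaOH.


M(NaOH) = 40.0 g/mol
mass = n × M = 4.4 × 40.0 = 176.00 g

176.00 g


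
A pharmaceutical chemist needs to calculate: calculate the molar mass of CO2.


M(CO2) = 1×12.01 + 2×16.0
= 12.01 + 32.0
= 44.01 g/mol

44.01 g/mol


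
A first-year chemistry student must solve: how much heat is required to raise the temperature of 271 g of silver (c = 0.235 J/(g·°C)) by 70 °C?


q = mcΔT = 271 × 0.235 × 70
= 4457.95 J

4457.95 J


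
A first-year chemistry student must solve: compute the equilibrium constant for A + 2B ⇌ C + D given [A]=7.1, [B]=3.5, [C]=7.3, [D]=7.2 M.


Kc = [C][D]/([A][B]^2)
= (7.3^1 × 7.2^1)/(7.1^1 × 3.5^2)
= 52.56/86.975
= 0.6043

0.6043


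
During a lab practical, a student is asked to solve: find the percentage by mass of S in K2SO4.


M(K2SO4) = 2×39.1 + 1×32.07 + 4×16.0 = 174.27 g/mol
Mass of S = 1 × 32.07 = 32.07 g/mol
% S = 32.07/174.27 × 100 = 18.40%

18.40%


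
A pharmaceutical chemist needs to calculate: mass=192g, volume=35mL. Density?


ρ = mass/volume
= 192/35
= 5.486 g/mL

5.486 g/mL


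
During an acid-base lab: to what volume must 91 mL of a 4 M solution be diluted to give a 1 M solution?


C1V1 = C2V2
4 × 91 = 1 × V2
V2 = 364/1 = 364.0 mL

364.0 mL


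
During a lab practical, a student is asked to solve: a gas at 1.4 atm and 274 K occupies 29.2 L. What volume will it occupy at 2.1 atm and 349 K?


P1V1/T1 = P2V2/T2
V2 = P1V1T2/(T1P2)
= 1.4×29.2×349/(274×2.1)
= 24.795 L

24.795 L


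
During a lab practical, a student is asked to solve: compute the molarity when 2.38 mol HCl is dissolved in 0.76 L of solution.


M = n/V = 2.38/0.76 = 3.132 mol/L

3.132 M


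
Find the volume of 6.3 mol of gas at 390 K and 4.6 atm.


PV = nRT  (R = 0.08206 L·atm/(mol·K))
V = nRT/P = 6.3×0.08206×390/4.6
= 43.831 L

43.831 L


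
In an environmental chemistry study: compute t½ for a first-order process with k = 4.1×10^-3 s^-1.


t½ = ln2/k = 0.693147/(4.1×10^-3 s^-1)
= 169.1 s

169.1 s


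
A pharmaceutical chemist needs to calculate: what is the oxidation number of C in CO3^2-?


x + 3(-2) = -2, so x = +4
Oxidation number: +4

+4


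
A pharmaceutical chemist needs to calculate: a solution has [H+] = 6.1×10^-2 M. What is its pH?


pH = -log10([H+]) = -log10(6.1×10^-2)
= 2 - log10(6.1)
= 2 - 0.79
= 1.21

1.21


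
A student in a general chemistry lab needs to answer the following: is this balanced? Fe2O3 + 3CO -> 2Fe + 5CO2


Equation: Fe2O3 + 3CO -> 2Fe + 5CO2
Check atoms: C: 3≠5, Fe: 2=2, O: 6≠10
Not balanced

No, not balanced


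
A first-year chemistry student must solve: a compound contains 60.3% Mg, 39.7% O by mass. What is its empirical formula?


Assume 100 g sample. Moles of each element:
  Mg: 60.3/24.31 = 2.48 mol
  O: 39.7/16.0 = 2.481 mol
Divide by smallest (2.48):
  Mg: 2.48/2.48 = 1.0
  O: 2.481/2.48 = 1.0
Empirical formula: MgO

MgO


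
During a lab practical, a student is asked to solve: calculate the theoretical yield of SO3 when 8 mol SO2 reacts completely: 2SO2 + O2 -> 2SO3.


Mole ratio SO3:SO2 = 2:2
n(SO3) = 8 × 2/2 = 8.000 mol
mass = 8.000 × 80.07 = 640.56 g

640.56 g


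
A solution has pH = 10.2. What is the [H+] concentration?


[H+] = 10^(-pH) = 10^(-10.2)
= 6.31×10^-11 M

6.31×10^-11 M


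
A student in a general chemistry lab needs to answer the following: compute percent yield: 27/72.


% yield = actual/theoretical × 100
= 27/72 × 100
= 37.5%

37.5%


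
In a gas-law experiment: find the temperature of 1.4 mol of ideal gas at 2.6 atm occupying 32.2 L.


PV = nRT  (R = 0.08206 L·atm/(mol·K))
T = PV/(nR) = 2.6×32.2/(1.4×0.08206)
= 83.72/0.114884
= 728.74 K

728.74 K


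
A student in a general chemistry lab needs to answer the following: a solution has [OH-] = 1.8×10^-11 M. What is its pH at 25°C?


pOH = -log10([OH-]) = -log10(1.8×10^-11)
= 11 - log10(1.8) = 10.74
pH = 14 - pOH = 14 - 10.74 = 3.26

3.26


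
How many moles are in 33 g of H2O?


M(H2O) = 18.02 g/mol
n = mass/M = 33/18.02 = 1.8313 mol

1.8313 mol


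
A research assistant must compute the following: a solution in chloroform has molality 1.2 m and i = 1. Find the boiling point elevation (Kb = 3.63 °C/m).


ΔTb = Kb × m × i
= 3.63 × 1.2 × 1
= 4.356 °C

4.356 °C


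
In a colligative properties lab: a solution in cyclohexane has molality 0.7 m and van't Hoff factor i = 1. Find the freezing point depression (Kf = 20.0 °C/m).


ΔTf = Kf × m × i
= 20.0 × 0.7 × 1
= 14.0 °C

14.0 °C


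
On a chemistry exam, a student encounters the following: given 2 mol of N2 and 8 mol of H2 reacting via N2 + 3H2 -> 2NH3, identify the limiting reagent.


Mole ratio available / coefficient:
  N2: 2/1 = 2.000
  H2: 8/3 = 2.667
Smaller ratio is limiting.

N2


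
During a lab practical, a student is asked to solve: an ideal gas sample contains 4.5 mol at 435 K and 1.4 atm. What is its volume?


PV = nRT  (R = 0.08206 L·atm/(mol·K))
V = nRT/P = 4.5×0.08206×435/1.4
= 114.737 L

114.737 L


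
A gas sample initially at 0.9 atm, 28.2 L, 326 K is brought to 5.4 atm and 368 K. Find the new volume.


P1V1/T1 = P2V2/T2
V2 = P1V1T2/(T1P2)
= 0.9×28.2×368/(326×5.4)
= 5.306 L

5.306 L


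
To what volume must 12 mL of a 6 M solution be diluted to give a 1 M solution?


C1V1 = C2V2
6 × 12 = 1 × V2
V2 = 72/1 = 72.0 mL

72.0 mL


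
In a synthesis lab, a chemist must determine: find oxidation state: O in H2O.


O is usually -2
Oxidation number: -2

-2


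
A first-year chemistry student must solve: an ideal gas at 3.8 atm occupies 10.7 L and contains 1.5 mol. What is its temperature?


PV = nRT  (R = 0.08206 L·atm/(mol·K))
T = PV/(nR) = 3.8×10.7/(1.5×0.08206)
= 40.66/0.123090
= 330.33 K

330.33 K


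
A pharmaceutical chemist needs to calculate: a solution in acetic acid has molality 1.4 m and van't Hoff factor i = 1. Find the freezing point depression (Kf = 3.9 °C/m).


ΔTf = Kf × m × i
= 3.9 × 1.4 × 1
= 5.46 °C

5.46 °C


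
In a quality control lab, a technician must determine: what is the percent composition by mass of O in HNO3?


M(HNO3) = 1×1.008 + 1×14.01 + 3×16.0 = 63.018 g/mol
Mass of O = 3 × 16.0 = 48.00 g/mol
% O = 48.00/63.018 × 100 = 76.17%

76.17%


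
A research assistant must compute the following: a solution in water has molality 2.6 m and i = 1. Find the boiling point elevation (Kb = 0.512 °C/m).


ΔTb = Kb × m × i
= 0.512 × 2.6 × 1
= 1.3312 °C

1.3312 °C


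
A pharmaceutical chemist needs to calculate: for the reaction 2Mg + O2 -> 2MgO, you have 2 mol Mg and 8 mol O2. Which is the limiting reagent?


Mole ratio available / coefficient:
  Mg: 2/2 = 1.000
  O2: 8/1 = 8.000
Smaller ratio is limiting.

Mg


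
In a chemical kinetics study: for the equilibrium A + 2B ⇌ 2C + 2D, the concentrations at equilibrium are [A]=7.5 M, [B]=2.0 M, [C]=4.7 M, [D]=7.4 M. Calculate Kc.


Kc = [C]^2[D]^2/([A][B]^2)
= (4.7^2 × 7.4^2)/(7.5^1 × 2.0^2)
= 1209.6484/30
= 40.32

40.32


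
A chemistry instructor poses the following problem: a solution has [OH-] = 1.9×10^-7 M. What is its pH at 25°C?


pOH = -log10([OH-]) = -log10(1.9×10^-7)
= 7 - log10(1.9) = 6.72
pH = 14 - pOH = 14 - 6.72 = 7.28

7.28


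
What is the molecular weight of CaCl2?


M(CaCl2) = 1×40.08 + 2×35.45
= 40.08 + 70.9
= 110.98 g/mol

110.98 g/mol


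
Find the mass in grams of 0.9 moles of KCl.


M(KCl) = 74.55 g/mol
mass = n × M = 0.9 × 74.55 = 67.10 g

67.10 g


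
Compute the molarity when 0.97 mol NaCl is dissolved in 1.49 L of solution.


M = n/V = 0.97/1.49 = 0.651 mol/L

0.651 M


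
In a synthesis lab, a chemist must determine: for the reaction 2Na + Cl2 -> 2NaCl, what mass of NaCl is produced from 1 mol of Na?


Mole ratio NaCl:Na = 2:2
n(NaCl) = 1 × 2/2 = 1.000 mol
mass = 1.000 × 58.44 = 58.44 g

58.44 g


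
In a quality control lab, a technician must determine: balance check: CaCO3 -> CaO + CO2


Equation: CaCO3 -> CaO + CO2
Check atoms: C: 1=1, Ca: 1=1, O: 3=3
Balanced

Yes, balanced


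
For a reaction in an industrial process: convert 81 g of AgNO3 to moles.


M(AgNO3) = 169.88 g/mol
n = mass/M = 81/169.88 = 0.4768 mol

0.4768 mol


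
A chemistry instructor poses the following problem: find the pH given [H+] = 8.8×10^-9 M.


pH = -log10([H+]) = -log10(8.8×10^-9)
= 9 - log10(8.8)
= 9 - 0.94
= 8.06

8.06


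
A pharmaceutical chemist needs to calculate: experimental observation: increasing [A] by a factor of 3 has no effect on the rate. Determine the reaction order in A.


rate ∝ [A]^n
rate ∝ [A]^0
Order in A: 0

0


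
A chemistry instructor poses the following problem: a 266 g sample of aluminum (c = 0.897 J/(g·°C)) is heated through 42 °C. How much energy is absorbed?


q = mcΔT = 266 × 0.897 × 42
= 10021.28 J

10021.28 J


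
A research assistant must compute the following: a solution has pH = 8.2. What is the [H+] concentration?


[H+] = 10^(-pH) = 10^(-8.2)
= 6.31×10^-9 M

6.31×10^-9 M


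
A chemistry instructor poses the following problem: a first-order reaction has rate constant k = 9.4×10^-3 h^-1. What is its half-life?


t½ = ln2/k = 0.693147/(9.4×10^-3 h^-1)
= 73.74 h

73.74 h


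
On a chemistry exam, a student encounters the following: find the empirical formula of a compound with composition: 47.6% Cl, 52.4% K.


Assume 100 g sample. Moles of each element:
  Cl: 47.6/35.45 = 1.343 mol
  K: 52.4/39.1 = 1.34 mol
Divide by smallest (1.34):
  Cl: 1.343/1.34 = 1.0
  K: 1.34/1.34 = 1.0
Empirical formula: KCl

KCl


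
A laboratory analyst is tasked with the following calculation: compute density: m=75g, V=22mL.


ρ = mass/volume
= 75/22
= 3.409 g/mL

3.409 g/mL


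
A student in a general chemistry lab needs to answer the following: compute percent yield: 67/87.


% yield = actual/theoretical × 100
= 67/87 × 100
= 77.01%

77.01%


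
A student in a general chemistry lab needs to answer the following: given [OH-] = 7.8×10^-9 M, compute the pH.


pOH = -log10([OH-]) = -log10(7.8×10^-9)
= 9 - log10(7.8) = 8.11
pH = 14 - pOH = 14 - 8.11 = 5.89

5.89


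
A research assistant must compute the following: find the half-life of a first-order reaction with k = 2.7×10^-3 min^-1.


t½ = ln2/k = 0.693147/(2.7×10^-3 min^-1)
= 256.7 min

256.7 min


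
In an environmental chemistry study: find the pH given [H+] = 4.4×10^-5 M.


pH = -log10([H+]) = -log10(4.4×10^-5)
= 5 - log10(4.4)
= 5 - 0.64
= 4.36

4.36


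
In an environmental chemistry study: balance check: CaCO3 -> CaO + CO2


Equation: CaCO3 -> CaO + CO2
Check atoms: C: 1=1, Ca: 1=1, O: 3=3
Balanced

Yes, balanced


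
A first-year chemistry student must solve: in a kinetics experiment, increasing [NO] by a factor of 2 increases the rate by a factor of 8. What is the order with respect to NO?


rate ∝ [NO]^n
2^n = 8 → n = 3
Order in NO: 3

3


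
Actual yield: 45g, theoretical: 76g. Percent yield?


% yield = actual/theoretical × 100
= 45/76 × 100
= 59.21%

59.21%


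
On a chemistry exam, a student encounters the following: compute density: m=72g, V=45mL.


ρ = mass/volume
= 72/45
= 1.6 g/mL

1.6 g/mL


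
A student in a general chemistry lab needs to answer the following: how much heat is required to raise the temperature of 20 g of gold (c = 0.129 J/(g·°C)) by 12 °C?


q = mcΔT = 20 × 0.129 × 12
= 30.96 J

30.96 J


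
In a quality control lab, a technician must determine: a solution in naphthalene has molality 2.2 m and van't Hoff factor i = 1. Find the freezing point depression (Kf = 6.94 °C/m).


ΔTf = Kf × m × i
= 6.94 × 2.2 × 1
= 15.268 °C

15.268 °C


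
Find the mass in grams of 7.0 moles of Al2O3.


M(Al2O3) = 101.96 g/mol
mass = n × M = 7.0 × 101.96 = 713.72 g

713.72 g


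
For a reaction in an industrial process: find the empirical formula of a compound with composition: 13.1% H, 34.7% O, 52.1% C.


Assume 100 g sample. Moles of each element:
  H: 13.1/1.008 = 12.996 mol
  O: 34.7/16.0 = 2.169 mol
  C: 52.1/12.01 = 4.338 mol
Divide by smallest (2.169):
  H: 12.996/2.169 = 5.99
  O: 2.169/2.169 = 1.0
  C: 4.338/2.169 = 2.0
Empirical formula: C2H6O

C2H6O


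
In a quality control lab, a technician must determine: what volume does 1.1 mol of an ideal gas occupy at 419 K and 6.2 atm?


PV = nRT  (R = 0.08206 L·atm/(mol·K))
V = nRT/P = 1.1×0.08206×419/6.2
= 6.1 L

6.1 L


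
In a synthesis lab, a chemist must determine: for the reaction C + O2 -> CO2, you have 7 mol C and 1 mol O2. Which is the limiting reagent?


Mole ratio available / coefficient:
  C: 7/1 = 7.000
  O2: 1/1 = 1.000
Smaller ratio is limiting.

O2


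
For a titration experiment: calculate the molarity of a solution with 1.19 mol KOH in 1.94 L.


M = n/V = 1.19/1.94 = 0.613 mol/L

0.613 M


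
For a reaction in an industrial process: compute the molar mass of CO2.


M(CO2) = 1×12.01 + 2×16.0
= 12.01 + 32.0
= 44.01 g/mol

44.01 g/mol


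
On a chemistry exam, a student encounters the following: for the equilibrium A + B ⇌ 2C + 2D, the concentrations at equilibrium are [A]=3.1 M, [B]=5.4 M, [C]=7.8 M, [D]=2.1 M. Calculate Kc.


Kc = [C]^2[D]^2/([A][B])
= (7.8^2 × 2.1^2)/(3.1^1 × 5.4^1)
= 268.3044/16.74
= 16.03

16.03


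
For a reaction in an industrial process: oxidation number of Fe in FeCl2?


x + 2(-1) = 0, so x = +2
Oxidation number: +2

+2


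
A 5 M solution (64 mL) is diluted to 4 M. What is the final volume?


C1V1 = C2V2
5 × 64 = 4 × V2
V2 = 320/4 = 80.0 mL

80.0 mL


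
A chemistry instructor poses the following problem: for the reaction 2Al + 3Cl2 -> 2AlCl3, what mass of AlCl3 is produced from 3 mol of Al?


Mole ratio AlCl3:Al = 2:2
n(AlCl3) = 3 × 2/2 = 3.000 mol
mass = 3.000 × 133.33 = 399.99 g

399.99 g


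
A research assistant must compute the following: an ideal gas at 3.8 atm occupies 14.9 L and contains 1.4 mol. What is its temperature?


PV = nRT  (R = 0.08206 L·atm/(mol·K))
T = PV/(nR) = 3.8×14.9/(1.4×0.08206)
= 56.62/0.114884
= 492.84 K

492.84 K


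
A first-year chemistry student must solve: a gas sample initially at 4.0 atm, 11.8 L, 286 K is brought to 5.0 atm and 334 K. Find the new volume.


P1V1/T1 = P2V2/T2
V2 = P1V1T2/(T1P2)
= 4.0×11.8×334/(286×5.0)
= 11.024 L

11.024 L


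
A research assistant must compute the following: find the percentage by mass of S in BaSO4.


M(BaSO4) = 1×137.33 + 1×32.07 + 4×16.0 = 233.40 g/mol
Mass of S = 1 × 32.07 = 32.07 g/mol
% S = 32.07/233.40 × 100 = 13.74%

13.74%


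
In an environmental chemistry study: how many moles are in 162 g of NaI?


M(NaI) = 149.89 g/mol
n = mass/M = 162/149.89 = 1.0808 mol

1.0808 mol


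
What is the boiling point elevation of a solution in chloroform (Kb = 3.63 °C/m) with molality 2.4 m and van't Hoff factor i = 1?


ΔTb = Kb × m × i
= 3.63 × 2.4 × 1
= 8.712 °C

8.712 °C


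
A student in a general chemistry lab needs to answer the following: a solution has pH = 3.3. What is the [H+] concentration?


[H+] = 10^(-pH) = 10^(-3.3)
= 5.01×10^-4 M

5.01×10^-4 M


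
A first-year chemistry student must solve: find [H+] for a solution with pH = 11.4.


[H+] = 10^(-pH) = 10^(-11.4)
= 3.98×10^-12 M

3.98×10^-12 M


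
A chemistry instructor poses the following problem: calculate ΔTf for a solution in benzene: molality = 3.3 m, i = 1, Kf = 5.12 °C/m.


ΔTf = Kf × m × i
= 5.12 × 3.3 × 1
= 16.896 °C

16.896 °C


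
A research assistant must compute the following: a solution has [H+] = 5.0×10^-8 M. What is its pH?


pH = -log10([H+]) = -log10(5.0×10^-8)
= 8 - log10(5.0)
= 8 - 0.7
= 7.3

7.3


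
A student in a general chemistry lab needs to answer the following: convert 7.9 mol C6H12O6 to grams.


M(C6H12O6) = 180.16 g/mol
mass = n × M = 7.9 × 180.16 = 1423.26 g

1423.26 g


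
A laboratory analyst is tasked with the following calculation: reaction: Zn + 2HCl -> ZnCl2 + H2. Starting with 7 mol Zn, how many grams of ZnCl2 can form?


Mole ratio ZnCl2:Zn = 1:1
n(ZnCl2) = 7 × 1/1 = 7.000 mol
mass = 7.000 × 136.28 = 953.96 g

953.96 g


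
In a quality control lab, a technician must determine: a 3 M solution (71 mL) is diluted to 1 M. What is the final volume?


C1V1 = C2V2
3 × 71 = 1 × V2
V2 = 213/1 = 213.0 mL

213.0 mL


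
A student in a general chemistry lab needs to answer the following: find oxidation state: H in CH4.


H is +1 with nonmetals
Oxidation number: +1

+1


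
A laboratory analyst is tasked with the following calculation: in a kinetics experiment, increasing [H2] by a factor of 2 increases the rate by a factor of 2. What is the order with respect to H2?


rate ∝ [H2]^n
2^n = 2 → n = 1
Order in H2: 1

1


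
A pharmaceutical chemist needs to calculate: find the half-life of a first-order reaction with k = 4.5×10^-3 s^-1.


t½ = ln2/k = 0.693147/(4.5×10^-3 s^-1)
= 154.0 s

154.0 s


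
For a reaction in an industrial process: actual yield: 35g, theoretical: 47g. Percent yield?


% yield = actual/theoretical × 100
= 35/47 × 100
= 74.47%

74.47%


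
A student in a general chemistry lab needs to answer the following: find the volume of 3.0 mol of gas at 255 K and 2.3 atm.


PV = nRT  (R = 0.08206 L·atm/(mol·K))
V = nRT/P = 3.0×0.08206×255/2.3
= 27.294 L

27.294 L


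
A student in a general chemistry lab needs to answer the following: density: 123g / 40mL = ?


ρ = mass/volume
= 123/40
= 3.075 g/mL

3.075 g/mL


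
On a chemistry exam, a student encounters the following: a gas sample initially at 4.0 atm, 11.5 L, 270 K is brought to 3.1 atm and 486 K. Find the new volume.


P1V1/T1 = P2V2/T2
V2 = P1V1T2/(T1P2)
= 4.0×11.5×486/(270×3.1)
= 26.71 L

26.71 L


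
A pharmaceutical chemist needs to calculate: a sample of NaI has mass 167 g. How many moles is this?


M(NaI) = 149.89 g/mol
n = mass/M = 167/149.89 = 1.1142 mol

1.1142 mol


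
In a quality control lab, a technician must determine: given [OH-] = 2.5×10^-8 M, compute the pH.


pOH = -log10([OH-]) = -log10(2.5×10^-8)
= 8 - log10(2.5) = 7.6
pH = 14 - pOH = 14 - 7.6 = 6.4

6.4


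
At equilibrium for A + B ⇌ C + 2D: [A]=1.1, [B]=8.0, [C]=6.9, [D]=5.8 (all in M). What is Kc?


Kc = [C][D]^2/([A][B])
= (6.9^1 × 5.8^2)/(1.1^1 × 8.0^1)
= 232.116/8.8
= 26.38

26.38


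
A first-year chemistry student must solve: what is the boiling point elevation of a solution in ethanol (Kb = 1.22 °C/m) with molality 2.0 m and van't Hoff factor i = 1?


ΔTb = Kb × m × i
= 1.22 × 2.0 × 1
= 2.44 °C

2.44 °C


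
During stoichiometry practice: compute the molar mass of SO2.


M(SO2) = 1×32.07 + 2×16.0
= 32.07 + 32.0
= 64.07 g/mol

64.07 g/mol


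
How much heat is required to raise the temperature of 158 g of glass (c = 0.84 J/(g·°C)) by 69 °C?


q = mcΔT = 158 × 0.84 × 69
= 9157.68 J

9157.68 J


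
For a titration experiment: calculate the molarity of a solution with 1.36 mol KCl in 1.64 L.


M = n/V = 1.36/1.64 = 0.829 mol/L

0.829 M


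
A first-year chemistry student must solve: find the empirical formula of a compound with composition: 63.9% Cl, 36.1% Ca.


Assume 100 g sample. Moles of each element:
  Cl: 63.9/35.45 = 1.803 mol
  Ca: 36.1/40.08 = 0.901 mol
Divide by smallest (0.901):
  Cl: 1.803/0.901 = 2.0
  Ca: 0.901/0.901 = 1.0
Empirical formula: CaCl2

CaCl2


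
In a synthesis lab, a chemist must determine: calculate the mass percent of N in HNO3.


M(HNO3) = 1×1.008 + 1×14.01 + 3×16.0 = 63.018 g/mol
Mass of N = 1 × 14.01 = 14.01 g/mol
% N = 14.01/63.018 × 100 = 22.23%

22.23%


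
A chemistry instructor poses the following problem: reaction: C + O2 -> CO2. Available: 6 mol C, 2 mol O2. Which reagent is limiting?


Mole ratio available / coefficient:
  C: 6/1 = 6.000
  O2: 2/1 = 2.000
Smaller ratio is limiting.

O2


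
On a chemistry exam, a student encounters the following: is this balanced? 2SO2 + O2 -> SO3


Equation: 2SO2 + O2 -> SO3
Check atoms: O: 6≠3, S: 2≠1
Not balanced

No, not balanced


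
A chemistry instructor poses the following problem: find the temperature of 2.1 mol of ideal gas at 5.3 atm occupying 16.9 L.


PV = nRT  (R = 0.08206 L·atm/(mol·K))
T = PV/(nR) = 5.3×16.9/(2.1×0.08206)
= 89.57/0.172326
= 519.77 K

519.77 K


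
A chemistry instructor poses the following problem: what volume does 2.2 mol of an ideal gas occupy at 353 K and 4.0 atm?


PV = nRT  (R = 0.08206 L·atm/(mol·K))
V = nRT/P = 2.2×0.08206×353/4.0
= 15.932 L

15.932 L


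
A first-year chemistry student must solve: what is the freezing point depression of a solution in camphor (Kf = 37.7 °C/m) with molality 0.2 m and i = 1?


ΔTf = Kf × m × i
= 37.7 × 0.2 × 1
= 7.54 °C

7.54 °C


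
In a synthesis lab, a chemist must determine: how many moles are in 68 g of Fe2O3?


M(Fe2O3) = 159.7 g/mol
n = mass/M = 68/159.7 = 0.4258 mol

0.4258 mol


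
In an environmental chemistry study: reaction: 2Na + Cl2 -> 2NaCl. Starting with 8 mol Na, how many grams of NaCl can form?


Mole ratio NaCl:Na = 2:2
n(NaCl) = 8 × 2/2 = 8.000 mol
mass = 8.000 × 58.44 = 467.52 g

467.52 g


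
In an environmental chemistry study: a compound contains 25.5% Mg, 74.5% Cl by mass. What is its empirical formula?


Assume 100 g sample. Moles of each element:
  Mg: 25.5/24.31 = 1.049 mol
  Cl: 74.5/35.45 = 2.102 mol
Divide by smallest (1.049):
  Mg: 1.049/1.049 = 1.0
  Cl: 2.102/1.049 = 2.0
Empirical formula: MgCl2

MgCl2


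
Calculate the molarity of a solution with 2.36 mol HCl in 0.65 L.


M = n/V = 2.36/0.65 = 3.631 mol/L

3.631 M


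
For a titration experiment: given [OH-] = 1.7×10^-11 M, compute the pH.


pOH = -log10([OH-]) = -log10(1.7×10^-11)
= 11 - log10(1.7) = 10.77
pH = 14 - pOH = 14 - 10.77 = 3.23

3.23


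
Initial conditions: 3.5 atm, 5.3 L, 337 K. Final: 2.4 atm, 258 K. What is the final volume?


P1V1/T1 = P2V2/T2
V2 = P1V1T2/(T1P2)
= 3.5×5.3×258/(337×2.4)
= 5.917 L

5.917 L


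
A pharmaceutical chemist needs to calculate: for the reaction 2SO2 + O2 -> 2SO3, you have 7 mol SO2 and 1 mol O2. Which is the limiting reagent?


Mole ratio available / coefficient:
  SO2: 7/2 = 3.500
  O2: 1/1 = 1.000
Smaller ratio is limiting.

O2


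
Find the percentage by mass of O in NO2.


M(NO2) = 1×14.01 + 2×16.0 = 46.01 g/mol
Mass of O = 2 × 16.0 = 32.00 g/mol
% O = 32.00/46.01 × 100 = 69.55%

69.55%


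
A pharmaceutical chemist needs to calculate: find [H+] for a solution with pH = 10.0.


[H+] = 10^(-pH) = 10^(-10.0)
= 1.0×10^-10 M

1.0×10^-10 M


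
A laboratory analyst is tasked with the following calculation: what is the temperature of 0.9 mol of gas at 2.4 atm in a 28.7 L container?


PV = nRT  (R = 0.08206 L·atm/(mol·K))
T = PV/(nR) = 2.4×28.7/(0.9×0.08206)
= 68.88/0.073854
= 932.65 K

932.65 K


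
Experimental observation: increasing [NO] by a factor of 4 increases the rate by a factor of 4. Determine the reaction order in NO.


rate ∝ [NO]^n
4^n = 4 → n = 1
Order in NO: 1

1


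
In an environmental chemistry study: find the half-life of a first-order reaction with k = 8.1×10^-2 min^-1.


t½ = ln2/k = 0.693147/(8.1×10^-2 min^-1)
= 8.557 min

8.557 min


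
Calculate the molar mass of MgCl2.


M(MgCl2) = 1×24.31 + 2×35.45
= 24.31 + 70.9
= 95.21 g/mol

95.21 g/mol


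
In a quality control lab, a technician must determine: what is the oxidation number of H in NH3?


H is +1 with nonmetals
Oxidation number: +1

+1


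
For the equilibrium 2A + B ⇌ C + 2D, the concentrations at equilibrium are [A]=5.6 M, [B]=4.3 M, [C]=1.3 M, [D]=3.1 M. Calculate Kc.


Kc = [C][D]^2/([A]^2[B])
= (1.3^1 × 3.1^2)/(5.6^2 × 4.3^1)
= 12.493/134.848
= 0.09265

0.09265


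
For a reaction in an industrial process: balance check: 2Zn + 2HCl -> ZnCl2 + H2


Equation: 2Zn + 2HCl -> ZnCl2 + H2
Check atoms: Cl: 2=2, H: 2=2, Zn: 2≠1
Not balanced

No, not balanced


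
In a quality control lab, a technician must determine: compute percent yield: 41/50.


% yield = actual/theoretical × 100
= 41/50 × 100
= 82.0%

82.0%
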